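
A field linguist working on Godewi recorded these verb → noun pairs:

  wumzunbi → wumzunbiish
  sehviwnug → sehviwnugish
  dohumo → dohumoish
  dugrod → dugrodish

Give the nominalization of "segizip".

segizipish

Every pair shown (wumzunbi → wumzunbiish, sehviwnug → sehviwnugish, dohumo → dohumoish, …) follows the same rule: add -ish.
So segizip → segizipish.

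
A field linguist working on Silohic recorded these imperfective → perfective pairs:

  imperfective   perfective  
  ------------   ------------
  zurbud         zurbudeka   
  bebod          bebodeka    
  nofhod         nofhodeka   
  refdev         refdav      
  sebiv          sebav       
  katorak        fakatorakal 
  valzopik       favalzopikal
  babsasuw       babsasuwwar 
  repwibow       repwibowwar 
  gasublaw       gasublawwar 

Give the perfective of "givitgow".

sebiv and valzopik both have last vowel 'i' yet inflect differently (sebav, favalzopikal), so the last vowel is not what conditions the rule; the final letter is.
"givitgow" ends in -w. The stems ending in -w (babsasuw → babsasuwwar, repwibow → repwibowwar, gasublaw → gasublawwar) double the final consonant and add -ar.
The other patterns: stems ending in -d add -eka; stems ending in -v change the last vowel to 'a'; stems ending in -k add fa- … -al around the stem.
So givitgow → givitgowwar.

givitgowwar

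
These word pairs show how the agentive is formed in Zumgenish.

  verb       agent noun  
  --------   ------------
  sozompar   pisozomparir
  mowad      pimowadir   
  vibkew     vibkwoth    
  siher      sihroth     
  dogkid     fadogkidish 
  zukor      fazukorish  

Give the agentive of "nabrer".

sozompar and siher both end in -r yet inflect differently (pisozomparir, sihroth), so the final letter is not what conditions the rule; the last vowel is.
"nabrer" has last vowel 'e'. The stems whose last vowel is 'e' (vibkew → vibkwoth, siher → sihroth) delete the last vowel and add -oth.
So nabrer → nabrroth.

nabrroth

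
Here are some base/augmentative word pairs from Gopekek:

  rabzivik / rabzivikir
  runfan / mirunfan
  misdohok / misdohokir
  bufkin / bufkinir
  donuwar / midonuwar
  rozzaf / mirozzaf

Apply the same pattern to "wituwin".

wituwinir

runfan and bufkin both end in -n yet inflect differently (mirunfan, bufkinir), so the final letter is not what conditions the rule; the last vowel is.
"wituwin" has last vowel 'i'. The stems whose last vowel is 'i' (bufkin → bufkinir, rabzivik → rabzivikir) add -ir.
So wituwin → wituwinir.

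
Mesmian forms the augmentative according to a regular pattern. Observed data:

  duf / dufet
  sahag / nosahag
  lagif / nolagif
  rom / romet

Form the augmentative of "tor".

toret

"tor" has 1 vowel. The stems with 1 vowel (duf → dufet, rom → romet) add -et.
The other pattern: stems with 2 vowels add the prefix no-.
So tor → toret.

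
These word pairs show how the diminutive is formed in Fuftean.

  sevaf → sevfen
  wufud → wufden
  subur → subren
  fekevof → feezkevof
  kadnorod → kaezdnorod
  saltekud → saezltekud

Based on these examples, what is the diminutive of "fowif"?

fowfen

sevaf and fekevof both end in -f yet inflect differently (sevfen, feezkevof), so the final letter is not what conditions the rule; the number of vowels is.
"fowif" has 2 vowels. The stems with 2 vowels (sevaf → sevfen, wufud → wufden, subur → subren) delete the last vowel and add -en.
The other pattern: stems with 3 vowels insert -ez- after the first vowel.
So fowif → fowfen.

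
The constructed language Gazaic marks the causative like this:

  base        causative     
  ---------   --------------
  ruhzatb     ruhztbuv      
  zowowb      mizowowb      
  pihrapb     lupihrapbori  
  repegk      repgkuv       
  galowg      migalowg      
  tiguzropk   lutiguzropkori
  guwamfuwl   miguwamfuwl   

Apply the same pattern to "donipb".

zowowb and pihrapb both end in -b yet inflect differently (mizowowb, lupihrapbori), so the final letter is not what conditions the rule; the second-to-last letter is.
"donipb" has second-to-last letter 'p'. The stems whose second-to-last letter is 'p' (pihrapb → lupihrapbori, tiguzropk → lutiguzropkori) add lu- … -ori around the stem.
The other patterns: stems whose second-to-last letter is 'w' add the prefix mi-; stems whose second-to-last letter is 'g' or 't' delete the last vowel and add -uv.
So donipb → ludonipbori.

ludonipbori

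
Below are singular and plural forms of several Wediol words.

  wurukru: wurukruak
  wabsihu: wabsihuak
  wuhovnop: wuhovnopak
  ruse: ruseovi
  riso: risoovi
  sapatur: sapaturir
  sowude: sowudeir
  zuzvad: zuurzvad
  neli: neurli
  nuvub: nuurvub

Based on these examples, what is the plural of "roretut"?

"roretut" begins with r-. The stems beginning with r- (ruse → ruseovi, riso → risoovi) add -ovi.
The other patterns: stems beginning with w- add -ak; stems beginning with s- add -ir; stems beginning with n- or z- insert -ur- after the first vowel.
So roretut → roretutovi.

roretutovi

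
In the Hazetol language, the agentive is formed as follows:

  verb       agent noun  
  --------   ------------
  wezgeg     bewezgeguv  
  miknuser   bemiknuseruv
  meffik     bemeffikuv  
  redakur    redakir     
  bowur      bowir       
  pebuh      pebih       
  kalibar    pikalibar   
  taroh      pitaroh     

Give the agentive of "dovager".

"dovager" has last vowel 'e'. The stems whose last vowel is 'e' (wezgeg → bewezgeguv, miknuser → bemiknuseruv) add be- … -uv around the stem.
The other patterns: stems whose last vowel is 'u' change the last vowel to 'i'; stems whose last vowel is 'a' or 'o' add the prefix pi-.
So dovager → bedovageruv.

bedovageruv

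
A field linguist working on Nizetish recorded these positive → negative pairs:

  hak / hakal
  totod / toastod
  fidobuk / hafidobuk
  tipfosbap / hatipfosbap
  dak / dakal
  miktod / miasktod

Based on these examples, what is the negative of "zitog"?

dak and fidobuk both end in -k yet inflect differently (dakal, hafidobuk), so the final letter is not what conditions the rule; the number of vowels is.
"zitog" has 2 vowels. The stems with 2 vowels (totod → toastod, miktod → miasktod) insert -as- after the first vowel.
So zitog → ziastog.

ziastog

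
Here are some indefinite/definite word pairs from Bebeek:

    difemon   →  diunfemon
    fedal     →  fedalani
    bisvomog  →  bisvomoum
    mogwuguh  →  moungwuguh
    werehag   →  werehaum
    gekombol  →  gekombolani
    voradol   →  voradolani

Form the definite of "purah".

puunrah

bisvomog and gekombol both have last vowel 'o' yet inflect differently (bisvomoum, gekombolani), so the last vowel is not what conditions the rule; the final letter is.
"purah" ends in -h. The one such stem in the data (mogwuguh → moungwuguh) inserts -un- after the first vowel (as does difemon), so the same rule applies.
So purah → puunrah.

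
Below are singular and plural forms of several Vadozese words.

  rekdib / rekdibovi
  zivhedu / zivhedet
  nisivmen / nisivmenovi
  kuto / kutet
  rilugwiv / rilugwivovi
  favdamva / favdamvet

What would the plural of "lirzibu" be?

nisivmen and favdamva both have 3 vowels yet inflect differently (nisivmenovi, favdamvet), so the number of vowels is not what conditions the rule; whether the stem ends in a vowel or a consonant is.
"lirzibu" ends in a vowel. The stems ending in a vowel (favdamva → favdamvet, zivhedu → zivhedet, kuto → kutet) drop the final letter and add -et.
So lirzibu → lirzibet.

lirzibet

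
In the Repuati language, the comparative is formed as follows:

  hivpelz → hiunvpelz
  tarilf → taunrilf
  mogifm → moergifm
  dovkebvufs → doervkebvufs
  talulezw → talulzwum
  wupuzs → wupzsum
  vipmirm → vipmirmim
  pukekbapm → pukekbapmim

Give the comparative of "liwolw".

liunwolw

dovkebvufs and wupuzs both end in -s yet inflect differently (doervkebvufs, wupzsum), so the final letter is not what conditions the rule; the second-to-last letter is.
"liwolw" has second-to-last letter 'l'. The stems whose second-to-last letter is 'l' (hivpelz → hiunvpelz, tarilf → taunrilf) insert -un- after the first vowel.
So liwolw → liunwolw.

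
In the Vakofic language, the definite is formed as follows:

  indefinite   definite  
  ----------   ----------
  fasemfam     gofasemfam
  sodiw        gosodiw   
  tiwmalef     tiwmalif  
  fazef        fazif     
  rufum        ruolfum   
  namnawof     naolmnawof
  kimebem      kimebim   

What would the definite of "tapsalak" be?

gotapsalak

"tapsalak" has last vowel 'a'. The one such stem in the data (fasemfam → gofasemfam) adds the prefix go-, so the same rule applies.
The other patterns: stems whose last vowel is 'o' or 'u' insert -ol- after the first vowel; stems whose last vowel is 'e' change the last vowel to 'i'.
So tapsalak → gotapsalak.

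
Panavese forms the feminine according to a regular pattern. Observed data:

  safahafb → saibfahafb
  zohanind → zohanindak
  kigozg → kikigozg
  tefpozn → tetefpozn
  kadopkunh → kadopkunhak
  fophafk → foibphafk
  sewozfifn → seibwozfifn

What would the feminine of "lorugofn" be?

loibrugofn

"lorugofn" has second-to-last letter 'f'. The stems whose second-to-last letter is 'f' (fophafk → foibphafk, safahafb → saibfahafb, sewozfifn → seibwozfifn) insert -ib- after the first vowel.
So lorugofn → loibrugofn.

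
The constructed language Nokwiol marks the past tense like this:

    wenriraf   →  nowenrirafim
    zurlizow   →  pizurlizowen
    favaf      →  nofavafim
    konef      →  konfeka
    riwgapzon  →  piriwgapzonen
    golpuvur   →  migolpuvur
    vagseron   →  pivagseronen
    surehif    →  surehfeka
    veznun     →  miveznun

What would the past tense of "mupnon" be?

riwgapzon and veznun both end in -n yet inflect differently (piriwgapzonen, miveznun), so the final letter is not what conditions the rule; the last vowel is.
"mupnon" has last vowel 'o'. The stems whose last vowel is 'o' (riwgapzon → piriwgapzonen, zurlizow → pizurlizowen, vagseron → pivagseronen) add pi- … -en around the stem.
The other patterns: stems whose last vowel is 'a' add no- … -im around the stem; stems whose last vowel is 'u' add the prefix mi-; stems whose last vowel is 'e' or 'i' delete the last vowel and add -eka.
So mupnon → pimupnonen.

pimupnonen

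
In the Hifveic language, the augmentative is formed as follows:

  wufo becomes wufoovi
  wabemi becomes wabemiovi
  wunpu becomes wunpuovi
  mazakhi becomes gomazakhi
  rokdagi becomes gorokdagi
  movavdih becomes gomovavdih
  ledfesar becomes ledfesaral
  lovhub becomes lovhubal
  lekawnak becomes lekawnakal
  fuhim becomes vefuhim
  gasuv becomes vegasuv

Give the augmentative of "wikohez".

wikohezovi

wabemi and mazakhi both end in -i yet inflect differently (wabemiovi, gomazakhi), so the final letter is not what conditions the rule; the first letter is.
"wikohez" begins with w-. The stems beginning with w- (wufo → wufoovi, wabemi → wabemiovi, wunpu → wunpuovi) add -ovi.
The other patterns: stems beginning with m- or r- add the prefix go-; stems beginning with l- add -al; stems beginning with f- or g- add the prefix ve-.
So wikohez → wikohezovi.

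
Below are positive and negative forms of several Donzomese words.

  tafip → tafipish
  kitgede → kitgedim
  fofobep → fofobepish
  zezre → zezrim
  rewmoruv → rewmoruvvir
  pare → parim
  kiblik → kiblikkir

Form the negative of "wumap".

zezre and fofobep both have last vowel 'e' yet inflect differently (zezrim, fofobepish), so the last vowel is not what conditions the rule; the final letter is.
"wumap" ends in -p. The stems ending in -p (tafip → tafipish, fofobep → fofobepish) add -ish.
The other patterns: stems ending in -e drop the final letter and add -im; stems ending in -k or -v double the final consonant and add -ir.
So wumap → wumapish.

wumapish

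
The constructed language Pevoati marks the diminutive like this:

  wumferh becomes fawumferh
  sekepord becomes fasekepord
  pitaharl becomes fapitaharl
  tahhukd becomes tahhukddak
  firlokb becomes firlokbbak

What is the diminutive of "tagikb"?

tagikbbak

sekepord and tahhukd both end in -d yet inflect differently (fasekepord, tahhukddak), so the final letter is not what conditions the rule; the second-to-last letter is.
"tagikb" has second-to-last letter 'k'. The stems whose second-to-last letter is 'k' (tahhukd → tahhukddak, firlokb → firlokbbak) double the final consonant and add -ak.
The other pattern: stems whose second-to-last letter is 'r' add the prefix fa-.
So tagikb → tagikbbak.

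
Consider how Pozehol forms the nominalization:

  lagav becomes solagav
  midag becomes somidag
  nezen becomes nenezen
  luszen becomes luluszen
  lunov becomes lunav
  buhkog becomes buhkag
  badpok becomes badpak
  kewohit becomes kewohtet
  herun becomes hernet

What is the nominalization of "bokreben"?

lagav and lunov both end in -v yet inflect differently (solagav, lunav), so the final letter is not what conditions the rule; the last vowel is.
"bokreben" has last vowel 'e'. The stems whose last vowel is 'e' (nezen → nenezen, luszen → luluszen) repeat the first consonant+vowel as a prefix.
The other patterns: stems whose last vowel is 'a' add the prefix so-; stems whose last vowel is 'o' change the last vowel to 'a'; stems whose last vowel is 'i' or 'u' delete the last vowel and add -et.
So bokreben → bobokreben.

bobokreben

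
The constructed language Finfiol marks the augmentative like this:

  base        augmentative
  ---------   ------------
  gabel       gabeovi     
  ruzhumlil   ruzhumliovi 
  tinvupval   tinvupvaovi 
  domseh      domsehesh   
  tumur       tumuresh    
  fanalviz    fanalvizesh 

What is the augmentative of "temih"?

"temih" ends in -h. The one such stem in the data (domseh → domsehesh) adds -esh, so the same rule applies.
The other pattern: stems ending in -l drop the final letter and add -ovi.
So temih → temihesh.

temihesh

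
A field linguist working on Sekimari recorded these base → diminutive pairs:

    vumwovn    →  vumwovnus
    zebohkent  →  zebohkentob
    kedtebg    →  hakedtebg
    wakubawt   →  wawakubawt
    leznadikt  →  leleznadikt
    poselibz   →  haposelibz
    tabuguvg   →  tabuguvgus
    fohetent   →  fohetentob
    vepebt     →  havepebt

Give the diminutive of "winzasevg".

winzasevgus

kedtebg and tabuguvg both end in -g yet inflect differently (hakedtebg, tabuguvgus), so the final letter is not what conditions the rule; the second-to-last letter is.
"winzasevg" has second-to-last letter 'v'. The stems whose second-to-last letter is 'v' (vumwovn → vumwovnus, tabuguvg → tabuguvgus) add -us.
So winzasevg → winzasevgus.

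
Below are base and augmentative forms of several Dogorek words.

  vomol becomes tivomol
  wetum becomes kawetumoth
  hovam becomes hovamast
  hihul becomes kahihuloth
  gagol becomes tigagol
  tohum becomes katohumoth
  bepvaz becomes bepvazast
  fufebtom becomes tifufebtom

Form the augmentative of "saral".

saralast

vomol and hihul both end in -l yet inflect differently (tivomol, kahihuloth), so the final letter is not what conditions the rule; the last vowel is.
"saral" has last vowel 'a'. The stems whose last vowel is 'a' (bepvaz → bepvazast, hovam → hovamast) add -ast.
The other patterns: stems whose last vowel is 'o' add the prefix ti-; stems whose last vowel is 'u' add ka- … -oth around the stem.
So saral → saralast.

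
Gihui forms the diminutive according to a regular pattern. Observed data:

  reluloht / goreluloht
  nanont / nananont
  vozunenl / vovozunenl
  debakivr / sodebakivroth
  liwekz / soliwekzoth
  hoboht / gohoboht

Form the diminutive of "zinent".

reluloht and nanont both end in -t yet inflect differently (goreluloht, nananont), so the final letter is not what conditions the rule; the second-to-last letter is.
"zinent" has second-to-last letter 'n'. The stems whose second-to-last letter is 'n' (nanont → nananont, vozunenl → vovozunenl) repeat the first consonant+vowel as a prefix.
So zinent → zizinent.

zizinent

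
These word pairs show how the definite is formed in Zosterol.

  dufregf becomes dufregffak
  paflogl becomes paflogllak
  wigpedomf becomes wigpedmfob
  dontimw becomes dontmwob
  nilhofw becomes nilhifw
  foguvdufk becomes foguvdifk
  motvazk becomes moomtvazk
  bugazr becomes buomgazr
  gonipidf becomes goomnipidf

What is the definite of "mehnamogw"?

dufregf and wigpedomf both end in -f yet inflect differently (dufregffak, wigpedmfob), so the final letter is not what conditions the rule; the second-to-last letter is.
"mehnamogw" has second-to-last letter 'g'. The stems whose second-to-last letter is 'g' (dufregf → dufregffak, paflogl → paflogllak) double the final consonant and add -ak.
The other patterns: stems whose second-to-last letter is 'm' delete the last vowel and add -ob; stems whose second-to-last letter is 'f' change the last vowel to 'i'; stems whose second-to-last letter is 'd' or 'z' insert -om- after the first vowel.
So mehnamogw → mehnamogwwak.

mehnamogwwak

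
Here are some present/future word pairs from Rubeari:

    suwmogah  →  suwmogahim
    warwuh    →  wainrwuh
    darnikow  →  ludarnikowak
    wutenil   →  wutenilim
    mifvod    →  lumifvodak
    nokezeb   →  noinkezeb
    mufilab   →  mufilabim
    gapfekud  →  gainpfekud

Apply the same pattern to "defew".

deinfew

gapfekud and mifvod both end in -d yet inflect differently (gainpfekud, lumifvodak), so the final letter is not what conditions the rule; the last vowel is.
"defew" has last vowel 'e'. The one such stem in the data (nokezeb → noinkezeb) inserts -in- after the first vowel (as do warwuh, gapfekud), so the same rule applies.
The other patterns: stems whose last vowel is 'o' add lu- … -ak around the stem; stems whose last vowel is 'a' or 'i' add -im.
So defew → deinfew.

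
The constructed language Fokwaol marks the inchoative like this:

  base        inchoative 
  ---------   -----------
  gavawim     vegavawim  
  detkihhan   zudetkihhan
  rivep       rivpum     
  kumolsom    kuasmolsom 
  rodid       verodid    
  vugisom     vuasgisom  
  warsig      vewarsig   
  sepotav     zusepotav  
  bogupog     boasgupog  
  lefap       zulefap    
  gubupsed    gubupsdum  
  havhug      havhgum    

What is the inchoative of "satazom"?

saastazom

"satazom" has last vowel 'o'. The stems whose last vowel is 'o' (bogupog → boasgupog, kumolsom → kuasmolsom, vugisom → vuasgisom) insert -as- after the first vowel.
The other patterns: stems whose last vowel is 'a' add the prefix zu-; stems whose last vowel is 'i' add the prefix ve-; stems whose last vowel is 'e' or 'u' delete the last vowel and add -um.
So satazom → saastazom.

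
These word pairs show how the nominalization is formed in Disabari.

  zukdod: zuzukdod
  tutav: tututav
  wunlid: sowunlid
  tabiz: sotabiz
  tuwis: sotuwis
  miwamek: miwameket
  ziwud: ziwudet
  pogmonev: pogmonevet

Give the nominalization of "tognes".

togneset

"tognes" has last vowel 'e'. The stems whose last vowel is 'e' (miwamek → miwameket, pogmonev → pogmonevet) add -et.
The other patterns: stems whose last vowel is 'a' or 'o' repeat the first consonant+vowel as a prefix; stems whose last vowel is 'i' add the prefix so-.
So tognes → togneset.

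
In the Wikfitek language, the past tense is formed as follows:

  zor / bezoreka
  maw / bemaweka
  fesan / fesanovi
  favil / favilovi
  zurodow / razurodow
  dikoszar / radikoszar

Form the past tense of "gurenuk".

ragurenuk

maw and zurodow both end in -w yet inflect differently (bemaweka, razurodow), so the final letter is not what conditions the rule; the number of vowels is.
"gurenuk" has 3 vowels. The stems with 3 vowels (zurodow → razurodow, dikoszar → radikoszar) add the prefix ra-.
So gurenuk → ragurenuk.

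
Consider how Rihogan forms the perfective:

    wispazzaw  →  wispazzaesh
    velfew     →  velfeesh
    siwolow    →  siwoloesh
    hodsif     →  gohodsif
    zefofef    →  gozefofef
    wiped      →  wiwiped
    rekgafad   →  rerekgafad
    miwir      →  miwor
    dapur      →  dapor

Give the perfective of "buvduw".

velfew and zefofef both have last vowel 'e' yet inflect differently (velfeesh, gozefofef), so the last vowel is not what conditions the rule; the final letter is.
"buvduw" ends in -w. The stems ending in -w (wispazzaw → wispazzaesh, velfew → velfeesh, siwolow → siwoloesh) drop the final letter and add -esh.
The other patterns: stems ending in -f add the prefix go-; stems ending in -d repeat the first consonant+vowel as a prefix; stems ending in -r change the last vowel to 'o'.
So buvduw → buvduesh.

buvduesh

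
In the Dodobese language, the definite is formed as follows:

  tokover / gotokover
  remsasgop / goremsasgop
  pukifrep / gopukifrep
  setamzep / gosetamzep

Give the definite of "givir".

gogivir

Every pair shown (tokover → gotokover, remsasgop → goremsasgop, pukifrep → gopukifrep, …) follows the same rule: add the prefix go-.
So givir → gogivir.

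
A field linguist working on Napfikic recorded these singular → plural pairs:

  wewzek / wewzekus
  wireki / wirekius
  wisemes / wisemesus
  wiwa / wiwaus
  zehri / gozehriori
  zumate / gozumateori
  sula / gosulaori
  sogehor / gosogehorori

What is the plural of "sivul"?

wireki and zehri both end in -i yet inflect differently (wirekius, gozehriori), so the final letter is not what conditions the rule; the first letter is.
"sivul" begins with s-. The stems beginning with s- (sula → gosulaori, sogehor → gosogehorori) add go- … -ori around the stem.
The other pattern: stems beginning with w- add -us.
So sivul → gosivulori.

gosivulori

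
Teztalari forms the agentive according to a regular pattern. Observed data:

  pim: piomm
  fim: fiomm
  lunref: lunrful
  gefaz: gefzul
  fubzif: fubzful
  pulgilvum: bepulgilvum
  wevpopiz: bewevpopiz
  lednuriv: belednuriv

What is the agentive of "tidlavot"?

"tidlavot" has 3 vowels. The stems with 3 vowels (pulgilvum → bepulgilvum, wevpopiz → bewevpopiz, lednuriv → belednuriv) add the prefix be-.
The other patterns: stems with 1 vowel insert -om- after the first vowel; stems with 2 vowels delete the last vowel and add -ul.
So tidlavot → betidlavot.

betidlavot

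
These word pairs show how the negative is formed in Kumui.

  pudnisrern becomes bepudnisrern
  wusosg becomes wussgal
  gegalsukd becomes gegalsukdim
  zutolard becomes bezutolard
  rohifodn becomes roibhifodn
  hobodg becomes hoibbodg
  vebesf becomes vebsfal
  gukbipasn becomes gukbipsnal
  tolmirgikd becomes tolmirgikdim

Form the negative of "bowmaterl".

bebowmaterl

tolmirgikd and zutolard both end in -d yet inflect differently (tolmirgikdim, bezutolard), so the final letter is not what conditions the rule; the second-to-last letter is.
"bowmaterl" has second-to-last letter 'r'. The stems whose second-to-last letter is 'r' (pudnisrern → bepudnisrern, zutolard → bezutolard) add the prefix be-.
So bowmaterl → bebowmaterl.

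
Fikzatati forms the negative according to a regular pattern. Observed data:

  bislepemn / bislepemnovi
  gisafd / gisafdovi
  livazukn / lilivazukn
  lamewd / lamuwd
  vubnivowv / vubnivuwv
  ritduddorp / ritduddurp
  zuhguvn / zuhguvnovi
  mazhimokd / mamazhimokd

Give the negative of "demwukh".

mazhimokd and lamewd both end in -d yet inflect differently (mamazhimokd, lamuwd), so the final letter is not what conditions the rule; the second-to-last letter is.
"demwukh" has second-to-last letter 'k'. The stems whose second-to-last letter is 'k' (mazhimokd → mamazhimokd, livazukn → lilivazukn) repeat the first consonant+vowel as a prefix.
The other patterns: stems whose second-to-last letter is 'r' or 'w' change the last vowel to 'u'; stems whose second-to-last letter is 'f', 'm' or 'v' add -ovi.
So demwukh → dedemwukh.

dedemwukh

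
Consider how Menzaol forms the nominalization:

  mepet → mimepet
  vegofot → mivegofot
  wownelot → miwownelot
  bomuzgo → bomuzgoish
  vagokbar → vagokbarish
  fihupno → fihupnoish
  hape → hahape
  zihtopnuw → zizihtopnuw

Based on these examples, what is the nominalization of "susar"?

vegofot and bomuzgo both have last vowel 'o' yet inflect differently (mivegofot, bomuzgoish), so the last vowel is not what conditions the rule; the final letter is.
"susar" ends in -r. The one such stem in the data (vagokbar → vagokbarish) adds -ish, so the same rule applies.
The other patterns: stems ending in -t add the prefix mi-; stems ending in -e or -w repeat the first consonant+vowel as a prefix.
So susar → susarish.

susarish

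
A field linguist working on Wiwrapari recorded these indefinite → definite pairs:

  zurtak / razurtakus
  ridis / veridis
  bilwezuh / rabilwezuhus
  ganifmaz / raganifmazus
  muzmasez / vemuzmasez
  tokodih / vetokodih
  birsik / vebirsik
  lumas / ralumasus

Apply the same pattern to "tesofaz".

bilwezuh and tokodih both end in -h yet inflect differently (rabilwezuhus, vetokodih), so the final letter is not what conditions the rule; the last vowel is.
"tesofaz" has last vowel 'a'. The stems whose last vowel is 'a' (zurtak → razurtakus, ganifmaz → raganifmazus, lumas → ralumasus) add ra- … -us around the stem.
So tesofaz → ratesofazus.

ratesofazus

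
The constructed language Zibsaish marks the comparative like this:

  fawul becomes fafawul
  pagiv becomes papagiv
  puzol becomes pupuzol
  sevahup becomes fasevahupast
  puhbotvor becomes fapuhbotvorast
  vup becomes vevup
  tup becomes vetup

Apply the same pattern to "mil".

vemil

vup and sevahup both end in -p yet inflect differently (vevup, fasevahupast), so the final letter is not what conditions the rule; the number of vowels is.
"mil" has 1 vowel. The stems with 1 vowel (vup → vevup, tup → vetup) add the prefix ve-.
So mil → vemil.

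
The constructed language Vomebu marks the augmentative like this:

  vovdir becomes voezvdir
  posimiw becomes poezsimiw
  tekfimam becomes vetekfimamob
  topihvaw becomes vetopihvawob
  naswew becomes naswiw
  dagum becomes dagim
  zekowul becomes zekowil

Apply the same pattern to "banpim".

baeznpim

topihvaw and posimiw both end in -w yet inflect differently (vetopihvawob, poezsimiw), so the final letter is not what conditions the rule; the last vowel is.
"banpim" has last vowel 'i'. The stems whose last vowel is 'i' (posimiw → poezsimiw, vovdir → voezvdir) insert -ez- after the first vowel.
The other patterns: stems whose last vowel is 'a' add ve- … -ob around the stem; stems whose last vowel is 'e' or 'u' change the last vowel to 'i'.
So banpim → baeznpim.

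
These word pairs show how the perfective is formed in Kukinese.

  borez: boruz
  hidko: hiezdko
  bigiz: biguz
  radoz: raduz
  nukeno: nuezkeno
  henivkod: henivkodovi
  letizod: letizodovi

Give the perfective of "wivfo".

radoz and nukeno both have last vowel 'o' yet inflect differently (raduz, nuezkeno), so the last vowel is not what conditions the rule; the final letter is.
"wivfo" ends in -o. The stems ending in -o (nukeno → nuezkeno, hidko → hiezdko) insert -ez- after the first vowel.
So wivfo → wiezvfo.

wiezvfo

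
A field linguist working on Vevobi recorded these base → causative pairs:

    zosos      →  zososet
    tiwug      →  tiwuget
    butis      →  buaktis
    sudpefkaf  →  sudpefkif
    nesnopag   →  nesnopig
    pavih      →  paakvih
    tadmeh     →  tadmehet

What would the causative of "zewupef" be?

zewupefet

nesnopag and tiwug both end in -g yet inflect differently (nesnopig, tiwuget), so the final letter is not what conditions the rule; the last vowel is.
"zewupef" has last vowel 'e'. The one such stem in the data (tadmeh → tadmehet) adds -et, so the same rule applies.
So zewupef → zewupefet.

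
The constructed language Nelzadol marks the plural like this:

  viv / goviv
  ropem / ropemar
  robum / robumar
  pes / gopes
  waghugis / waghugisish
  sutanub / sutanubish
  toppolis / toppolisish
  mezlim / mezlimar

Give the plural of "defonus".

pes and waghugis both end in -s yet inflect differently (gopes, waghugisish), so the final letter is not what conditions the rule; the number of vowels is.
"defonus" has 3 vowels. The stems with 3 vowels (waghugis → waghugisish, toppolis → toppolisish, sutanub → sutanubish) add -ish.
The other patterns: stems with 1 vowel add the prefix go-; stems with 2 vowels add -ar.
So defonus → defonusish.

defonusish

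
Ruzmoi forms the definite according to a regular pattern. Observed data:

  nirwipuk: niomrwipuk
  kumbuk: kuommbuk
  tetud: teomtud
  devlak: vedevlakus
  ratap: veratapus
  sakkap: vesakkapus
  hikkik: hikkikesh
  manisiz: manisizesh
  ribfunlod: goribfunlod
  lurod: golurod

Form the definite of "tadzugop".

gotadzugop

nirwipuk and devlak both end in -k yet inflect differently (niomrwipuk, vedevlakus), so the final letter is not what conditions the rule; the last vowel is.
"tadzugop" has last vowel 'o'. The stems whose last vowel is 'o' (ribfunlod → goribfunlod, lurod → golurod) add the prefix go-.
The other patterns: stems whose last vowel is 'u' insert -om- after the first vowel; stems whose last vowel is 'a' add ve- … -us around the stem; stems whose last vowel is 'i' add -esh.
So tadzugop → gotadzugop.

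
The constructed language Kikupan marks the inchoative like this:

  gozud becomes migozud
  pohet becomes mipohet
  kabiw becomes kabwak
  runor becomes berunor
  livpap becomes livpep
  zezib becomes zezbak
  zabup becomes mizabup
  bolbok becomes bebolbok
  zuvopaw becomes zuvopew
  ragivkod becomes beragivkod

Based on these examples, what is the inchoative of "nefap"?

nefep

"nefap" has last vowel 'a'. The stems whose last vowel is 'a' (zuvopaw → zuvopew, livpap → livpep) change the last vowel to 'e'.
So nefap → nefep.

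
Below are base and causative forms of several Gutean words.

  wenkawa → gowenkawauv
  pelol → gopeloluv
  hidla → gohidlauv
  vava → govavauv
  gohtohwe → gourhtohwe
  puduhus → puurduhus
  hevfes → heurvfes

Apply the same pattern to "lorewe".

pelol and puduhus both begin with p- yet inflect differently (gopeloluv, puurduhus), so the first letter is not what conditions the rule; the final letter is.
"lorewe" ends in -e. The one such stem in the data (gohtohwe → gourhtohwe) inserts -ur- after the first vowel (as do puduhus, hevfes), so the same rule applies.
So lorewe → lourrewe.

lourrewe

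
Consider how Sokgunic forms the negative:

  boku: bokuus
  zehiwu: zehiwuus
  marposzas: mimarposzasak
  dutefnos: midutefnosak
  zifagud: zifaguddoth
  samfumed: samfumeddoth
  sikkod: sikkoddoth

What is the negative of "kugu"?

kuguus

"kugu" ends in -u. The stems ending in -u (boku → bokuus, zehiwu → zehiwuus) add -us.
The other patterns: stems ending in -s add mi- … -ak around the stem; stems ending in -d double the final consonant and add -oth.
So kugu → kuguus.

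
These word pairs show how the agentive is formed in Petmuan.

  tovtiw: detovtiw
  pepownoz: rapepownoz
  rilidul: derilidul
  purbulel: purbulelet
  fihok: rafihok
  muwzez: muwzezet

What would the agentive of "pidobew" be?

pidobewet

"pidobew" has last vowel 'e'. The stems whose last vowel is 'e' (purbulel → purbulelet, muwzez → muwzezet) add -et.
So pidobew → pidobewet.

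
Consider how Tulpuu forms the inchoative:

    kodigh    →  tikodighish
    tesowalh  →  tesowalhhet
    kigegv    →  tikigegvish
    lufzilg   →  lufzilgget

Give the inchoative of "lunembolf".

lunembolffet

kodigh and tesowalh both end in -h yet inflect differently (tikodighish, tesowalhhet), so the final letter is not what conditions the rule; the second-to-last letter is.
"lunembolf" has second-to-last letter 'l'. The stems whose second-to-last letter is 'l' (lufzilg → lufzilgget, tesowalh → tesowalhhet) double the final consonant and add -et.
So lunembolf → lunembolffet.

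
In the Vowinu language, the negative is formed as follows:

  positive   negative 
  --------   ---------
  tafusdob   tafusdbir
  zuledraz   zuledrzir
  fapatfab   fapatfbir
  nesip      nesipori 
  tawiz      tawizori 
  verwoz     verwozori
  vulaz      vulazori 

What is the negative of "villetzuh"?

villetzhir

"villetzuh" has 3 vowels. The stems with 3 vowels (tafusdob → tafusdbir, zuledraz → zuledrzir, fapatfab → fapatfbir) delete the last vowel and add -ir.
The other pattern: stems with 2 vowels add -ori.
So villetzuh → villetzhir.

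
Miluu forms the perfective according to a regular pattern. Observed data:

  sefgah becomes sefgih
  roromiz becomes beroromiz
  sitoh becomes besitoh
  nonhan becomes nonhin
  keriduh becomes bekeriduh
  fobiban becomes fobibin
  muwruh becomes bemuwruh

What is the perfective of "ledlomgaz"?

ledlomgiz

"ledlomgaz" has last vowel 'a'. The stems whose last vowel is 'a' (nonhan → nonhin, sefgah → sefgih, fobiban → fobibin) change the last vowel to 'i'.
The other pattern: stems whose last vowel is 'i', 'o' or 'u' add the prefix be-.
So ledlomgaz → ledlomgiz.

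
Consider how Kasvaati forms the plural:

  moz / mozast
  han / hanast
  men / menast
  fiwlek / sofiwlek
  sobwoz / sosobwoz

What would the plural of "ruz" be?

ruzast

moz and sobwoz both end in -z yet inflect differently (mozast, sosobwoz), so the final letter is not what conditions the rule; the number of vowels is.
"ruz" has 1 vowel. The stems with 1 vowel (moz → mozast, han → hanast, men → menast) add -ast.
The other pattern: stems with 2 vowels add the prefix so-.
So ruz → ruzast.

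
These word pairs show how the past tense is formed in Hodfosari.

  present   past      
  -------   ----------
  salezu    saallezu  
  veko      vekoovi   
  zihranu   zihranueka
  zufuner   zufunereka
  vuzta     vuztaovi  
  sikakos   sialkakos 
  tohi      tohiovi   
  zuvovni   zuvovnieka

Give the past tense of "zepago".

salezu and zihranu both end in -u yet inflect differently (saallezu, zihranueka), so the final letter is not what conditions the rule; the first letter is.
"zepago" begins with z-. The stems beginning with z- (zihranu → zihranueka, zuvovni → zuvovnieka, zufuner → zufunereka) add -eka.
The other patterns: stems beginning with s- insert -al- after the first vowel; stems beginning with t- or v- add -ovi.
So zepago → zepagoeka.

zepagoeka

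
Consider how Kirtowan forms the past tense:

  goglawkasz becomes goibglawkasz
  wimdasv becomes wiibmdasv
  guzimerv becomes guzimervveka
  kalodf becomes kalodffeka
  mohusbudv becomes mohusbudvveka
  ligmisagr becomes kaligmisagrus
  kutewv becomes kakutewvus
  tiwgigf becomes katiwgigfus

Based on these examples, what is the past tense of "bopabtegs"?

wimdasv and guzimerv both end in -v yet inflect differently (wiibmdasv, guzimervveka), so the final letter is not what conditions the rule; the second-to-last letter is.
"bopabtegs" has second-to-last letter 'g'. The stems whose second-to-last letter is 'g' (ligmisagr → kaligmisagrus, tiwgigf → katiwgigfus) add ka- … -us around the stem.
The other patterns: stems whose second-to-last letter is 's' insert -ib- after the first vowel; stems whose second-to-last letter is 'd' or 'r' double the final consonant and add -eka.
So bopabtegs → kabopabtegsus.

kabopabtegsus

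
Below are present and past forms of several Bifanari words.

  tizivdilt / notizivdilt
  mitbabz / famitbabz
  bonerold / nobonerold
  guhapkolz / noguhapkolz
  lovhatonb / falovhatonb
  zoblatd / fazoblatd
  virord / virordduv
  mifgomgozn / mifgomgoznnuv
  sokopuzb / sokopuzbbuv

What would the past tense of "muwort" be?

muworttuv

bonerold and virord both end in -d yet inflect differently (nobonerold, virordduv), so the final letter is not what conditions the rule; the second-to-last letter is.
"muwort" has second-to-last letter 'r'. The one such stem in the data (virord → virordduv) doubles the final consonant and adds -uv (as do sokopuzb, mifgomgozn), so the same rule applies.
The other patterns: stems whose second-to-last letter is 'l' add the prefix no-; stems whose second-to-last letter is 'b', 'n' or 't' add the prefix fa-.
So muwort → muworttuv.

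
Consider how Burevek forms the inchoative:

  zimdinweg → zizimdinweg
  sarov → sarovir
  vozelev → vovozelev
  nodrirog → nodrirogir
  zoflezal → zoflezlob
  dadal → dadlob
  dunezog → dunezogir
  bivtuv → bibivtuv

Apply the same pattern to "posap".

pospob

"posap" has last vowel 'a'. The stems whose last vowel is 'a' (zoflezal → zoflezlob, dadal → dadlob) delete the last vowel and add -ob.
The other patterns: stems whose last vowel is 'e' or 'u' repeat the first consonant+vowel as a prefix; stems whose last vowel is 'o' add -ir.
So posap → pospob.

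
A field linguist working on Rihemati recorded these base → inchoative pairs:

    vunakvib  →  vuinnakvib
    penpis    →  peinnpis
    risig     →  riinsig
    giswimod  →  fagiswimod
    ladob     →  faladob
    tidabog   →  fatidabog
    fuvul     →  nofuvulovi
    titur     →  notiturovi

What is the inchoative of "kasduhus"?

vunakvib and ladob both end in -b yet inflect differently (vuinnakvib, faladob), so the final letter is not what conditions the rule; the last vowel is.
"kasduhus" has last vowel 'u'. The stems whose last vowel is 'u' (fuvul → nofuvulovi, titur → notiturovi) add no- … -ovi around the stem.
So kasduhus → nokasduhusovi.

nokasduhusovi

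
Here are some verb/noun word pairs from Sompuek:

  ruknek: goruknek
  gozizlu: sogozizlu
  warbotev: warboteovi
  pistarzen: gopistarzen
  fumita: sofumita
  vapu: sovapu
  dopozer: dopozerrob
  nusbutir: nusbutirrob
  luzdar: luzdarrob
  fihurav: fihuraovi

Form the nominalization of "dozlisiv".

"dozlisiv" ends in -v. The stems ending in -v (warbotev → warboteovi, fihurav → fihuraovi) drop the final letter and add -ovi.
So dozlisiv → dozlisiovi.

dozlisiovi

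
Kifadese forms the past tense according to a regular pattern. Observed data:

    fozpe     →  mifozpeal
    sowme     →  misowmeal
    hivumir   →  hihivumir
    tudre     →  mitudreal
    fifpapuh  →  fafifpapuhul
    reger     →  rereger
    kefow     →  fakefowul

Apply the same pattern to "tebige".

sowme and reger both have last vowel 'e' yet inflect differently (misowmeal, rereger), so the last vowel is not what conditions the rule; the final letter is.
"tebige" ends in -e. The stems ending in -e (sowme → misowmeal, tudre → mitudreal, fozpe → mifozpeal) add mi- … -al around the stem.
The other patterns: stems ending in -r repeat the first consonant+vowel as a prefix; stems ending in -h or -w add fa- … -ul around the stem.
So tebige → mitebigeal.

mitebigeal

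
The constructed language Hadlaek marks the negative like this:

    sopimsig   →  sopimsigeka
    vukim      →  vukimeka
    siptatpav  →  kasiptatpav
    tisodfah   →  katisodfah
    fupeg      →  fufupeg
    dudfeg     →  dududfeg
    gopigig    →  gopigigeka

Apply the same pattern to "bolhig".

bolhigeka

gopigig and dudfeg both end in -g yet inflect differently (gopigigeka, dududfeg), so the final letter is not what conditions the rule; the last vowel is.
"bolhig" has last vowel 'i'. The stems whose last vowel is 'i' (vukim → vukimeka, gopigig → gopigigeka, sopimsig → sopimsigeka) add -eka.
So bolhig → bolhigeka.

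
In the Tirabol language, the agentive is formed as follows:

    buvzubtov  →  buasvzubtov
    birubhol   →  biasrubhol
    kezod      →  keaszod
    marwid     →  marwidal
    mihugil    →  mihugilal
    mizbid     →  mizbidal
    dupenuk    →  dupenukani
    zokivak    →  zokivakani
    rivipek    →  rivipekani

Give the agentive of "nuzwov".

kezod and marwid both end in -d yet inflect differently (keaszod, marwidal), so the final letter is not what conditions the rule; the last vowel is.
"nuzwov" has last vowel 'o'. The stems whose last vowel is 'o' (buvzubtov → buasvzubtov, birubhol → biasrubhol, kezod → keaszod) insert -as- after the first vowel.
The other patterns: stems whose last vowel is 'i' add -al; stems whose last vowel is 'a', 'e' or 'u' add -ani.
So nuzwov → nuaszwov.

nuaszwov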